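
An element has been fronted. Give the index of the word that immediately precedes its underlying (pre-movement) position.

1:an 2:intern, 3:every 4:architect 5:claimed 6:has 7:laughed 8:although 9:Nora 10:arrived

5

The displaced element is "an intern" (word 2).
It is linked across 1 clause boundary (Ø).
It functions as the subject of "laughed", so the gap sits immediately after word 5 ("claimed").
Base order: Every architect claimed that an intern has laughed although Nora arrived.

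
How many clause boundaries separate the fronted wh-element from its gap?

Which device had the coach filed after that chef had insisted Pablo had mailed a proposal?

"which device" originates inside the matrix clause — no clause boundary is crossed.

0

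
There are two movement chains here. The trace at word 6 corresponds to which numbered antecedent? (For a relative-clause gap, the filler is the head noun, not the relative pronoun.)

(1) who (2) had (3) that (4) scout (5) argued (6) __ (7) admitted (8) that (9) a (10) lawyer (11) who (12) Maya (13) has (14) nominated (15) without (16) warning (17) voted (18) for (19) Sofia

The marked gap is the subject of "admitted".
Its filler is the fronted wh-phrase "who", at word 1.
(The other dependency links word 10 to a gap after word 14.)

1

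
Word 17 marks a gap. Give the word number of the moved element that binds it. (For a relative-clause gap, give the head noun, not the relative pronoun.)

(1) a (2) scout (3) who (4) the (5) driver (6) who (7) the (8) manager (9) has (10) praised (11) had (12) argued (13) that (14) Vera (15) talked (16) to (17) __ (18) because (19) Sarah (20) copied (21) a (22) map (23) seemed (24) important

The gap at 17 is the prepositional object of "talked", inside a relative clause.
The relative pronoun is "who" (word 3); it is bound by the head noun immediately before it.
Its filler is the head noun "scout", at word 2.

2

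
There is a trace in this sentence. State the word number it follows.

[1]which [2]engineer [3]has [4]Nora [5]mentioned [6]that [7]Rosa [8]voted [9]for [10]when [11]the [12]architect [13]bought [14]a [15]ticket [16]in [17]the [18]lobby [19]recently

The displaced element is "which engineer" (word 2).
It is linked across 1 clause boundary (that).
It functions as the object of the preposition "for" of "voted", so the gap sits immediately after word 9 ("for").
Base order: Nora has mentioned that Rosa voted for which engineer when the architect bought a ticket in the lobby recently.

9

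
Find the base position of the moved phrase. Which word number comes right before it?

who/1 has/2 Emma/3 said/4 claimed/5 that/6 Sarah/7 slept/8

The displaced element is "who" (word 1).
It is linked across 1 clause boundary (Ø).
It functions as the subject of "claimed", so the gap sits immediately after word 4 ("said").
Base order: Emma has said that who claimed that Sarah slept.

4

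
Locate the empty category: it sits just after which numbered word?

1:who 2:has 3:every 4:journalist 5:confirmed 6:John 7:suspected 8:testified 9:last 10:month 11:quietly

7

The displaced element is "who" (word 1).
It is linked across 2 clause boundaries (Ø → Ø).
It functions as the subject of "testified", so the gap sits immediately after word 7 ("suspected").
Base order: Every journalist has confirmed John suspected that who testified last month quietly.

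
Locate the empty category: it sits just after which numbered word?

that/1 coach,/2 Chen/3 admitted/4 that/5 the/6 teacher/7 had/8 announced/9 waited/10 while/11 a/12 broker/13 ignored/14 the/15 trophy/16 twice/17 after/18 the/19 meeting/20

The displaced element is "that coach" (word 2).
It is linked across 2 clause boundaries (that → Ø).
It functions as the subject of "waited", so the gap sits immediately after word 9 ("announced").
Base order: Chen admitted that the teacher had announced that that coach waited while a broker ignored the trophy twice after the meeting.

9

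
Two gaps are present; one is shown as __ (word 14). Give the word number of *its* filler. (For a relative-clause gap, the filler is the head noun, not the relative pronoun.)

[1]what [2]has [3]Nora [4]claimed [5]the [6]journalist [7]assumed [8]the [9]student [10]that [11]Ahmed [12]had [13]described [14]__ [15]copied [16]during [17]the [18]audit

The marked gap is inside the relative clause, the direct object of "described".
Its filler is the head noun "student" (via "that"), at word 9.
(The other dependency links word 1 to a gap after word 15.)

9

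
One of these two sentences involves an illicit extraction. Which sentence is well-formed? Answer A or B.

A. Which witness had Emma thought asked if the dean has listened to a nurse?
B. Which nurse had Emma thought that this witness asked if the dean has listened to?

In B, the wh-phrase is extracted from inside a wh-island (introduced by "if"), which blocks movement.
In A, the extraction path crosses only that-complement boundaries, which are transparent.
So A is grammatical.

A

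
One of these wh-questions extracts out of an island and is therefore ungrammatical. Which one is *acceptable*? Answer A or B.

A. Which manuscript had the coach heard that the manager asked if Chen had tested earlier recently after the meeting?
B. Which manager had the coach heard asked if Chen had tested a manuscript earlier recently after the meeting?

B

In A, the wh-phrase is extracted from inside a wh-island (introduced by "if"), which blocks movement.
In B, the extraction path crosses only that-complement boundaries, which are transparent.
So B is grammatical.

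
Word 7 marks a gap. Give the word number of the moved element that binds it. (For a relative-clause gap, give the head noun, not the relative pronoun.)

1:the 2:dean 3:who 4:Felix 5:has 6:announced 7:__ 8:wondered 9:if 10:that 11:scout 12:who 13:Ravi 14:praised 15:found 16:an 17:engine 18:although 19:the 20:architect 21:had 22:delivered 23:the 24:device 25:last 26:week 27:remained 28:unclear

The gap at 7 is the subject of "wondered", inside a relative clause.
The relative pronoun is "who" (word 3); it is bound by the head noun immediately before it.
Its filler is the head noun "dean", at word 2.

2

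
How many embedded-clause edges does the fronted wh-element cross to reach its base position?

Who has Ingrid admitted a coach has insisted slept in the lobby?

2

"who" is extracted from the subject of "slept".
Boundaries crossed, outermost first: [Ø], [Ø] — 2 in total.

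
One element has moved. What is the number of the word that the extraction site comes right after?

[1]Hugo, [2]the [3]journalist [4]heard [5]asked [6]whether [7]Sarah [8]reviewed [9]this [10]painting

The displaced element is "Hugo" (word 1).
It is linked across 1 clause boundary (Ø).
It functions as the subject of "asked", so the gap sits immediately after word 4 ("heard").
Base order: The journalist heard that Hugo asked whether Sarah reviewed this painting.

4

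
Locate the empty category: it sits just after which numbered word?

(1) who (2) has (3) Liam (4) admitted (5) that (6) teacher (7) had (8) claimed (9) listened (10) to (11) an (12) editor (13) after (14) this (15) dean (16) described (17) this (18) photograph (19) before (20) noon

8

The displaced element is "who" (word 1).
It is linked across 2 clause boundaries (Ø → Ø).
It functions as the subject of "listened", so the gap sits immediately after word 8 ("claimed").
Base order: Liam has admitted that teacher had claimed who listened to an editor after this dean described this photograph before noon.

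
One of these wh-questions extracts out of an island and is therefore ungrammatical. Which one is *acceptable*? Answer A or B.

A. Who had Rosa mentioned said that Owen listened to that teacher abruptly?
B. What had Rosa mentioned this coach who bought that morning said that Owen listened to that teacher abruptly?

A

In B, the wh-phrase is extracted from inside a complex-NP island (relative clause) (introduced by "who"), which blocks movement.
In A, the extraction path crosses only that-complement boundaries, which are transparent.
So A is grammatical.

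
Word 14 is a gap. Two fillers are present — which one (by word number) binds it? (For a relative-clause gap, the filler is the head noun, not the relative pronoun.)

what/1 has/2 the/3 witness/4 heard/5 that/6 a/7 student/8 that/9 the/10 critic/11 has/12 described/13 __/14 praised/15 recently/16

The marked gap is inside the relative clause, the direct object of "described".
Its filler is the head noun "student" (via "that"), at word 8.
(The other dependency links word 1 to a gap after word 15.)

8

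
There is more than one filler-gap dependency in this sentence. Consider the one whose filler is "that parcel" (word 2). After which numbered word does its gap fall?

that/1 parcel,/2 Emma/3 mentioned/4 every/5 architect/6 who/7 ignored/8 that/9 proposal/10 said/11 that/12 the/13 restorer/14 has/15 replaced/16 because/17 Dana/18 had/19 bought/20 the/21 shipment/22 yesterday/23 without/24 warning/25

The displaced element is "that parcel" (word 2).
It is linked across 2 clause boundaries (Ø → that).
It functions as the direct object of "replaced", so the gap sits immediately after word 16 ("replaced").
Base order: Emma mentioned every architect who ignored that proposal said that the restorer has replaced that parcel because Dana had bought the shipment yesterday without warning.

16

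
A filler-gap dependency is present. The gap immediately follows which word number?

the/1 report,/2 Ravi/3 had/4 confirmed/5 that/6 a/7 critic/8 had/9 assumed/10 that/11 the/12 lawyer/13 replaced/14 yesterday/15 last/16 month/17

14

The displaced element is "the report" (word 2).
It is linked across 2 clause boundaries (that → that).
It functions as the direct object of "replaced", so the gap sits immediately after word 14 ("replaced").
Base order: Ravi had confirmed that a critic had assumed that the lawyer replaced the report yesterday last month.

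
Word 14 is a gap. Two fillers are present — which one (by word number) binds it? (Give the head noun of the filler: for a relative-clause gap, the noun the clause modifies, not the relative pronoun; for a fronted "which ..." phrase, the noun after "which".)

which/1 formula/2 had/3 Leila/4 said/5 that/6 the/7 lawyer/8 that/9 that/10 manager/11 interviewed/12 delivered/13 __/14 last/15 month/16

The marked gap is the direct object of "delivered".
Its filler is the fronted wh-phrase "which formula", at word 2.
(The other dependency links word 8 to a gap after word 12.)

2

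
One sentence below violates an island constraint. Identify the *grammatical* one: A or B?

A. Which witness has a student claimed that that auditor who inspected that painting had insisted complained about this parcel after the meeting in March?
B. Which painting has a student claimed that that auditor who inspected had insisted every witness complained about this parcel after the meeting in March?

A

In B, the wh-phrase is extracted from inside a complex-NP island (relative clause) (introduced by "who"), which blocks movement.
In A, the extraction path crosses only that-complement boundaries, which are transparent.
So A is grammatical.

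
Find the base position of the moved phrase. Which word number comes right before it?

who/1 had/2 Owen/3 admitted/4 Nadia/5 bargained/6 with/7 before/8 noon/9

7

The displaced element is "who" (word 1).
It is linked across 1 clause boundary (Ø).
It functions as the object of the preposition "with" of "bargained", so the gap sits immediately after word 7 ("with").
Base order: Owen had admitted Nadia bargained with who before noon.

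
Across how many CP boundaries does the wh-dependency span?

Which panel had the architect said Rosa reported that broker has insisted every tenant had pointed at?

3

"which panel" is extracted from the PP object of "pointed".
Boundaries crossed, outermost first: [Ø], [Ø], [Ø] — 3 in total.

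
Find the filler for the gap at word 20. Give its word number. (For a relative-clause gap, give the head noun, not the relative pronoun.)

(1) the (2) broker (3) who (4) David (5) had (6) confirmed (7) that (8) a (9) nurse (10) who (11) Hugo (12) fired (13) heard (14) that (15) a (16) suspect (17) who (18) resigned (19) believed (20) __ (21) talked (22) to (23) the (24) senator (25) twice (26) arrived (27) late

The gap at 20 is the subject of "talked", inside a relative clause.
The relative pronoun is "who" (word 3); it is bound by the head noun immediately before it.
Its filler is the head noun "broker", at word 2.

2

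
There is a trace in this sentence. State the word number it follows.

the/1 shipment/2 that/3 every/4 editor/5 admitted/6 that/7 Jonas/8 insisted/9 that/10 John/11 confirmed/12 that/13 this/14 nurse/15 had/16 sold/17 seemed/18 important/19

The displaced element is "the shipment" (word 2).
It is linked across 3 clause boundaries (that → that → that).
It functions as the direct object of "sold", so the gap sits immediately after word 17 ("sold").
Base order: Every editor admitted that Jonas insisted that John confirmed that this nurse had sold the shipment.

17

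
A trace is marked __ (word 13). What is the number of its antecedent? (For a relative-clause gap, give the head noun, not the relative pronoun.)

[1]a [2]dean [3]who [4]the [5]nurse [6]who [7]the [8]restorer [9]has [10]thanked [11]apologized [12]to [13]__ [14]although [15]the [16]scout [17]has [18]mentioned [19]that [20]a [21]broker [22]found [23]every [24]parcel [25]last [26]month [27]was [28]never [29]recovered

2

The gap at 13 is the prepositional object of "apologized", inside a relative clause.
The relative pronoun is "who" (word 3); it is bound by the head noun immediately before it.
Its filler is the head noun "dean", at word 2.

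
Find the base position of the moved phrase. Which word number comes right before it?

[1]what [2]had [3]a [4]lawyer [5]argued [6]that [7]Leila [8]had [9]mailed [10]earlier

The displaced element is "what" (word 1).
It is linked across 1 clause boundary (that).
It functions as the direct object of "mailed", so the gap sits immediately after word 9 ("mailed").
Base order: A lawyer had argued that Leila had mailed what earlier.

9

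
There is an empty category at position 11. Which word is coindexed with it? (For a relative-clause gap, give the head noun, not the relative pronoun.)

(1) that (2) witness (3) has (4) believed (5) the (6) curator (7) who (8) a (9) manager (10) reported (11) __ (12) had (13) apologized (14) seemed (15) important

The gap at 11 is the subject of "apologized", inside a relative clause.
The relative pronoun is "who" (word 7); it is bound by the head noun immediately before it.
Its filler is the head noun "curator", at word 6.

6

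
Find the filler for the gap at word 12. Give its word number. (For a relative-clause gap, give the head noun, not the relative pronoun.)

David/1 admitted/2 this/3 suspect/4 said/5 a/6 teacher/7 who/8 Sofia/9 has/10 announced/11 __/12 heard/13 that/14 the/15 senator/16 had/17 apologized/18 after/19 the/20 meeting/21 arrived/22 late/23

7

The gap at 12 is the subject of "heard", inside a relative clause.
The relative pronoun is "who" (word 8); it is bound by the head noun immediately before it.
Its filler is the head noun "teacher", at word 7.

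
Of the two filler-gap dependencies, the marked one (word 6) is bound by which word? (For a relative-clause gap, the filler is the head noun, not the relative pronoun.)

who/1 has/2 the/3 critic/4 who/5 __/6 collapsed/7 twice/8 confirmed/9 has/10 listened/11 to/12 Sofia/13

The marked gap is inside the relative clause, the subject of "collapsed".
Its filler is the head noun "critic" (via "who"), at word 4.
(The other dependency links word 1 to a gap after word 9.)

4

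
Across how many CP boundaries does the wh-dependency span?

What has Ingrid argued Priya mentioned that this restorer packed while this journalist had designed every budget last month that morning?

"what" is extracted from the object of "packed".
Boundaries crossed, outermost first: [Ø], [that] — 2 in total.

2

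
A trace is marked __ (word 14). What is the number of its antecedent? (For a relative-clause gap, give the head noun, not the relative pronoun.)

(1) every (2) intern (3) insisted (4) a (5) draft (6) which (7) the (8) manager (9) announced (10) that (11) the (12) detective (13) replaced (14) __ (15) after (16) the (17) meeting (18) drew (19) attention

5

The gap at 14 is the object of "replaced", inside a relative clause.
The relative pronoun is "which" (word 6); it is bound by the head noun immediately before it.
Its filler is the head noun "draft", at word 5.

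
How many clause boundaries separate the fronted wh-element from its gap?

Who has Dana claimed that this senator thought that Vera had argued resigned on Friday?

3

"who" is extracted from the subject of "resigned".
Boundaries crossed, outermost first: [that], [that], [Ø] — 3 in total.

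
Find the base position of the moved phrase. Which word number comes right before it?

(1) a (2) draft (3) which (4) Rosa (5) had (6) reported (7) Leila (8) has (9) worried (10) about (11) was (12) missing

The displaced element is "a draft" (word 2).
It is linked across 1 clause boundary (Ø).
It functions as the object of the preposition "about" of "worried", so the gap sits immediately after word 10 ("about").
Base order: Rosa had reported Leila has worried about a draft.

10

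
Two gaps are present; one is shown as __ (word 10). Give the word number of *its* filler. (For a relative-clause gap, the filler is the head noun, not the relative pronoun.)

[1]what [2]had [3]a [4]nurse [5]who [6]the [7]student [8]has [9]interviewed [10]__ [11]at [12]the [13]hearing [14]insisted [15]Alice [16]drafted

The marked gap is inside the relative clause, the direct object of "interviewed".
Its filler is the head noun "nurse" (via "who"), at word 4.
(The other dependency links word 1 to a gap after word 16.)

4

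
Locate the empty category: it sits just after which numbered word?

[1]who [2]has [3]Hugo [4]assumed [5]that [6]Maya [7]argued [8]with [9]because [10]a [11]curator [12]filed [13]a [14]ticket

The displaced element is "who" (word 1).
It is linked across 1 clause boundary (that).
It functions as the object of the preposition "with" of "argued", so the gap sits immediately after word 8 ("with").
Base order: Hugo has assumed that Maya argued with who because a curator filed a ticket.

8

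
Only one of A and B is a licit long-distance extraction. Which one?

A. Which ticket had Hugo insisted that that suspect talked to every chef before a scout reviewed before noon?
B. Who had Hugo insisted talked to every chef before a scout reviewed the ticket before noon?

B

In A, the wh-phrase is extracted from inside an adjunct island (introduced by "before"), which blocks movement.
In B, the extraction path crosses only that-complement boundaries, which are transparent.
So B is grammatical.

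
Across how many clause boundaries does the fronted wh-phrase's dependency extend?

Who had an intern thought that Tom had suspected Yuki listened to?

"who" is extracted from the PP object of "listened".
Boundaries crossed, outermost first: [that], [Ø] — 2 in total.

2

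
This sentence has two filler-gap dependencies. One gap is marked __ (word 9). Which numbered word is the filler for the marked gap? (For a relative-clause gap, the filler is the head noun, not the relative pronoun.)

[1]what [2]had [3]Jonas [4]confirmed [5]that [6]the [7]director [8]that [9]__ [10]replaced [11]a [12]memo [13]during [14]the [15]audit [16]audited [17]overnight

The marked gap is inside the relative clause, the subject of "replaced".
Its filler is the head noun "director" (via "that"), at word 7.
(The other dependency links word 1 to a gap after word 16.)

7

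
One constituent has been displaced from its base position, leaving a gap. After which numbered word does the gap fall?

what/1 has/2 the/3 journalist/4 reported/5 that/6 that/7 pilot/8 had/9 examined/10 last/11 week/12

10

The displaced element is "what" (word 1).
It is linked across 1 clause boundary (that).
It functions as the direct object of "examined", so the gap sits immediately after word 10 ("examined").
Base order: The journalist has reported that that pilot had examined what last week.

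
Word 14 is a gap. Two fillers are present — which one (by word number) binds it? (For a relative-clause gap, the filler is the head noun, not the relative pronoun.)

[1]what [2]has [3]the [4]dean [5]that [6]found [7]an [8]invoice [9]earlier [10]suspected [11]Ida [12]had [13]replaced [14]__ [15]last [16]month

The marked gap is the direct object of "replaced".
Its filler is the fronted wh-phrase "what", at word 1.
(The other dependency links word 4 to a gap after word 5.)

1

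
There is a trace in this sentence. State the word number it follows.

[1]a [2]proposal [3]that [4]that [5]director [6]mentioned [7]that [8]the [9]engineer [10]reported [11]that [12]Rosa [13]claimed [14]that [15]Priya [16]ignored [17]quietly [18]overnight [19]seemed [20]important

The displaced element is "a proposal" (word 2).
It is linked across 3 clause boundaries (that → that → that).
It functions as the direct object of "ignored", so the gap sits immediately after word 16 ("ignored").
Base order: That director mentioned that the engineer reported that Rosa claimed that Priya ignored a proposal quietly overnight.

16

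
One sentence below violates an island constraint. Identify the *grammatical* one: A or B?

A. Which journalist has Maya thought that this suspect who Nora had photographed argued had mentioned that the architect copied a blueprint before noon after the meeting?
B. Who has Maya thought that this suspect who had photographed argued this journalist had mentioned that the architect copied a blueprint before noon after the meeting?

A

In B, the wh-phrase is extracted from inside a complex-NP island (relative clause) (introduced by "who"), which blocks movement.
In A, the extraction path crosses only that-complement boundaries, which are transparent.
So A is grammatical.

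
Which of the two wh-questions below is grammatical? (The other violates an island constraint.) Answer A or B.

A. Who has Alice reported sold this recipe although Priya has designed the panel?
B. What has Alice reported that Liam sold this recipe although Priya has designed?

A

In B, the wh-phrase is extracted from inside an adjunct island (introduced by "although"), which blocks movement.
In A, the extraction path crosses only that-complement boundaries, which are transparent.
So A is grammatical.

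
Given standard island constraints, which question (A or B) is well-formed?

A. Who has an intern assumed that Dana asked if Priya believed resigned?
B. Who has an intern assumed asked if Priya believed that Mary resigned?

B

In A, the wh-phrase is extracted from inside a wh-island (introduced by "if"), which blocks movement.
In B, the extraction path crosses only that-complement boundaries, which are transparent.
So B is grammatical.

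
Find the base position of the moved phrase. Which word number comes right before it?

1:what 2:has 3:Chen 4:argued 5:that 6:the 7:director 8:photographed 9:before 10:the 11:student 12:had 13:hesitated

8

The displaced element is "what" (word 1).
It is linked across 1 clause boundary (that).
It functions as the direct object of "photographed", so the gap sits immediately after word 8 ("photographed").
Base order: Chen has argued that the director photographed what before the student had hesitated.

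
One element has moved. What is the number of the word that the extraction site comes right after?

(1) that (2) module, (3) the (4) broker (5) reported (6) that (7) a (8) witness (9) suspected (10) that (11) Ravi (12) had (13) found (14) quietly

The displaced element is "that module" (word 2).
It is linked across 2 clause boundaries (that → that).
It functions as the direct object of "found", so the gap sits immediately after word 13 ("found").
Base order: The broker reported that a witness suspected that Ravi had found that module quietly.

13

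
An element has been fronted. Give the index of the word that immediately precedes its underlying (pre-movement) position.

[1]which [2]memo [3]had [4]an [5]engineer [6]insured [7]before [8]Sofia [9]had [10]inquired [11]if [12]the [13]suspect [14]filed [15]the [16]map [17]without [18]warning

The displaced element is "which memo" (word 2).
It functions as the direct object of "insured", so the gap sits immediately after word 6 ("insured").
Base order: An engineer had insured which memo before Sofia had inquired if the suspect filed the map without warning.

6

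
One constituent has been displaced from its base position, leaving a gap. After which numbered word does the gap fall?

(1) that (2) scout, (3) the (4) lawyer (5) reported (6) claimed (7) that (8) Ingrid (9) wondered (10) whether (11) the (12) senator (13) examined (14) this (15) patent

5

The displaced element is "that scout" (word 2).
It is linked across 1 clause boundary (Ø).
It functions as the subject of "claimed", so the gap sits immediately after word 5 ("reported").
Base order: The lawyer reported that that scout claimed that Ingrid wondered whether the senator examined this patent.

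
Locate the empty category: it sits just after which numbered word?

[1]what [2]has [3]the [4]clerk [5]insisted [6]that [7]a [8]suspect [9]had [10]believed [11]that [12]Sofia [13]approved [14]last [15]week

The displaced element is "what" (word 1).
It is linked across 2 clause boundaries (that → that).
It functions as the direct object of "approved", so the gap sits immediately after word 13 ("approved").
Base order: The clerk has insisted that a suspect had believed that Sofia approved what last week.

13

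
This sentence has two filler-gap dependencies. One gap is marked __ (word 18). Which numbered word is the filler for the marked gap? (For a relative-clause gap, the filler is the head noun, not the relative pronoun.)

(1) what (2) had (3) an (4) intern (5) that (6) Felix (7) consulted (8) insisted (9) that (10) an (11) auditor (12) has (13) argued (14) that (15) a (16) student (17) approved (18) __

1

The marked gap is the direct object of "approved".
Its filler is the fronted wh-phrase "what", at word 1.
(The other dependency links word 4 to a gap after word 7.)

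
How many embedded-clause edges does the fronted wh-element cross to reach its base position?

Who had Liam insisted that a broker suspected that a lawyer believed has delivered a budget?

3

"who" is extracted from the subject of "delivered".
Boundaries crossed, outermost first: [that], [that], [Ø] — 3 in total.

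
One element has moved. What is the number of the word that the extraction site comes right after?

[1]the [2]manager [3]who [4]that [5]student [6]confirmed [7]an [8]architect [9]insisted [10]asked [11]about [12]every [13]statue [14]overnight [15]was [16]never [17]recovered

The displaced element is "the manager" (word 2).
It is linked across 2 clause boundaries (Ø → Ø).
It functions as the subject of "asked", so the gap sits immediately after word 9 ("insisted").
Base order: That student confirmed an architect insisted that the manager asked about every statue overnight.

9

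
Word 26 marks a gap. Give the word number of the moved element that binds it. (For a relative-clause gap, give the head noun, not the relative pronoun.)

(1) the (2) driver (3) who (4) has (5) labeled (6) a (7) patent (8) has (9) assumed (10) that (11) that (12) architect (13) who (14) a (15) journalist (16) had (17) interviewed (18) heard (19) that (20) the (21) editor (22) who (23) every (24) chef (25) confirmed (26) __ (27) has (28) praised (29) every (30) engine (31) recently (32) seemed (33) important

The gap at 26 is the subject of "praised", inside a relative clause.
The relative pronoun is "who" (word 22); it is bound by the head noun immediately before it.
Its filler is the head noun "editor", at word 21.

21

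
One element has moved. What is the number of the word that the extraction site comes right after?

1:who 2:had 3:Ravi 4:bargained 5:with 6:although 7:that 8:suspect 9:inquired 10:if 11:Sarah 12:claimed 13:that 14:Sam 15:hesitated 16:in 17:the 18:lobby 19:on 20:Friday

5

The displaced element is "who" (word 1).
It functions as the object of the preposition "with" of "bargained", so the gap sits immediately after word 5 ("with").
Base order: Ravi had bargained with who although that suspect inquired if Sarah claimed that Sam hesitated in the lobby on Friday.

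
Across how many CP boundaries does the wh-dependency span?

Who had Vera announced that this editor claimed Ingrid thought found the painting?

"who" is extracted from the subject of "found".
Boundaries crossed, outermost first: [that], [Ø], [Ø] — 3 in total.

3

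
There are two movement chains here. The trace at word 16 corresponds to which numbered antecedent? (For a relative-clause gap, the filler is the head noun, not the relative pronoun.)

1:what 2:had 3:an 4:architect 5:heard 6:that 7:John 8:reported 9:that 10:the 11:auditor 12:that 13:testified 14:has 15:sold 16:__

The marked gap is the direct object of "sold".
Its filler is the fronted wh-phrase "what", at word 1.
(The other dependency links word 11 to a gap after word 12.)

1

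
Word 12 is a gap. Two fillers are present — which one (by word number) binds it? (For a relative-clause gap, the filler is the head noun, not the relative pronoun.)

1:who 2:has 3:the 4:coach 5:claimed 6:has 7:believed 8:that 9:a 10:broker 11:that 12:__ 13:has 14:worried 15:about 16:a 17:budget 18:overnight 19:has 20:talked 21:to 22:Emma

The marked gap is inside the relative clause, the subject of "worried".
Its filler is the head noun "broker" (via "that"), at word 10.
(The other dependency links word 1 to a gap after word 5.)

10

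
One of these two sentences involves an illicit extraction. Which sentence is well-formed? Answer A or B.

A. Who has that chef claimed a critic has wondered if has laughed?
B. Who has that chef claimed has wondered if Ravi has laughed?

In A, the wh-phrase is extracted from inside a wh-island (introduced by "if"), which blocks movement.
In B, the extraction path crosses only that-complement boundaries, which are transparent.
So B is grammatical.

B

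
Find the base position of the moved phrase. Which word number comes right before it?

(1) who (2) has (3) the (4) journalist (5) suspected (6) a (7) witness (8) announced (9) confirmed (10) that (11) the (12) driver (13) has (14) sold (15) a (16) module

The displaced element is "who" (word 1).
It is linked across 2 clause boundaries (Ø → Ø).
It functions as the subject of "confirmed", so the gap sits immediately after word 8 ("announced").
Base order: The journalist has suspected a witness announced who confirmed that the driver has sold a module.

8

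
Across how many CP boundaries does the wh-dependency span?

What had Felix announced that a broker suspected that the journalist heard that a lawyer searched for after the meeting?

3

"what" is extracted from the PP object of "searched".
Boundaries crossed, outermost first: [that], [that], [that] — 3 in total.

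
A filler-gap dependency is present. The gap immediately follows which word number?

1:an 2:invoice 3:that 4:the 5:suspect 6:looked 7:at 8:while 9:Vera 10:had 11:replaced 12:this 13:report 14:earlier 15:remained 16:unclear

The displaced element is "an invoice" (word 2).
It functions as the object of the preposition "at" of "looked", so the gap sits immediately after word 7 ("at").
Base order: The suspect looked at an invoice while Vera had replaced this report earlier.

7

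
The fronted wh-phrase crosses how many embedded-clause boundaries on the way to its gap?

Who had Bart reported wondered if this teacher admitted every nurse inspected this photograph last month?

"who" is extracted from the subject of "wondered".
Boundaries crossed, outermost first: [Ø] — 1 in total.

1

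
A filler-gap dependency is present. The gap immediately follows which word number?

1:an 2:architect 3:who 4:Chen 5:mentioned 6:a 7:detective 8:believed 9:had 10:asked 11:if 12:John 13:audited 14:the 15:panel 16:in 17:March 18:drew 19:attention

The displaced element is "an architect" (word 2).
It is linked across 2 clause boundaries (Ø → Ø).
It functions as the subject of "asked", so the gap sits immediately after word 8 ("believed").
Base order: Chen mentioned a detective believed an architect had asked if John audited the panel in March.

8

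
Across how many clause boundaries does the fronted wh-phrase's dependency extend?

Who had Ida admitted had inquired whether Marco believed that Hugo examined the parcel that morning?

"who" is extracted from the subject of "inquired".
Boundaries crossed, outermost first: [Ø] — 1 in total.

1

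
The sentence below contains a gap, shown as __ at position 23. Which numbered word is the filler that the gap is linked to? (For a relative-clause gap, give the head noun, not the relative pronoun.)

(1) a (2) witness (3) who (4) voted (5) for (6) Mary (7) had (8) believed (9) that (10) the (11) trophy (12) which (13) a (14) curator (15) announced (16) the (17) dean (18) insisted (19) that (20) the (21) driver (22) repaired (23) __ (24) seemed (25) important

11

The gap at 23 is the object of "repaired", inside a relative clause.
The relative pronoun is "which" (word 12); it is bound by the head noun immediately before it.
Its filler is the head noun "trophy", at word 11.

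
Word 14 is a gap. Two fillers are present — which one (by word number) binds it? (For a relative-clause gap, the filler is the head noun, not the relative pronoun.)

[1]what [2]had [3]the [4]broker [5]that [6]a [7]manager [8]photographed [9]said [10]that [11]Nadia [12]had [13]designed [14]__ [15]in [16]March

1

The marked gap is the direct object of "designed".
Its filler is the fronted wh-phrase "what", at word 1.
(The other dependency links word 4 to a gap after word 8.)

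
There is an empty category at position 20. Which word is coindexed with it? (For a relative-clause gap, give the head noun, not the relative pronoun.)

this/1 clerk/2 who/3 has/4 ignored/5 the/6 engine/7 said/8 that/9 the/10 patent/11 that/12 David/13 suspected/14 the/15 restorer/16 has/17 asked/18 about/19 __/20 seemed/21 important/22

The gap at 20 is the prepositional object of "asked", inside a relative clause.
The relative pronoun is "that" (word 12); it is bound by the head noun immediately before it.
Its filler is the head noun "patent", at word 11.

11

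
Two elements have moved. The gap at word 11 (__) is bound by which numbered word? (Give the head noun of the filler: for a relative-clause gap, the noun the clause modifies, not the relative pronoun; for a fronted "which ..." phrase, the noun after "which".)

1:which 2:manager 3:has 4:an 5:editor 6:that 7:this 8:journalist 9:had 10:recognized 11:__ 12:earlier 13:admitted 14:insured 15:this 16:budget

The marked gap is inside the relative clause, the direct object of "recognized".
Its filler is the head noun "editor" (via "that"), at word 5.
(The other dependency links word 2 to a gap after word 13.)

5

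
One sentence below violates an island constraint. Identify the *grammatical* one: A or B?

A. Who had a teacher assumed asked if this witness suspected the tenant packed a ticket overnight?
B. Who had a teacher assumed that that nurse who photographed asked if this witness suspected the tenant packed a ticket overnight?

In B, the wh-phrase is extracted from inside a complex-NP island (relative clause) (introduced by "who"), which blocks movement.
In A, the extraction path crosses only that-complement boundaries, which are transparent.
So A is grammatical.

A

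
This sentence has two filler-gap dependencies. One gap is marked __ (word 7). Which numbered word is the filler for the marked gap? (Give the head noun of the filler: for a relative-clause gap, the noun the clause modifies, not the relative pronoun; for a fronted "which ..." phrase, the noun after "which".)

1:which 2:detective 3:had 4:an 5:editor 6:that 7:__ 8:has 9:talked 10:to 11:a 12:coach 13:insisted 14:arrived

The marked gap is inside the relative clause, the subject of "talked".
Its filler is the head noun "editor" (via "that"), at word 5.
(The other dependency links word 2 to a gap after word 13.)

5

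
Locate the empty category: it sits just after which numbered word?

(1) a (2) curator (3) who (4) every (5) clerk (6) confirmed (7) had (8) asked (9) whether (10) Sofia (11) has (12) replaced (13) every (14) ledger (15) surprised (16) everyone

The displaced element is "a curator" (word 2).
It is linked across 1 clause boundary (Ø).
It functions as the subject of "asked", so the gap sits immediately after word 6 ("confirmed").
Base order: Every clerk confirmed that a curator had asked whether Sofia has replaced every ledger.

6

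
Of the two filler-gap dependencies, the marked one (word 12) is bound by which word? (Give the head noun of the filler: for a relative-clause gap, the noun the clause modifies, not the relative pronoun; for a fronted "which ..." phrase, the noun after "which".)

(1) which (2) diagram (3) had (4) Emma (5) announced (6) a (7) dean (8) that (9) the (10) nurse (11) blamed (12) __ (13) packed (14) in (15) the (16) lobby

The marked gap is inside the relative clause, the direct object of "blamed".
Its filler is the head noun "dean" (via "that"), at word 7.
(The other dependency links word 2 to a gap after word 13.)

7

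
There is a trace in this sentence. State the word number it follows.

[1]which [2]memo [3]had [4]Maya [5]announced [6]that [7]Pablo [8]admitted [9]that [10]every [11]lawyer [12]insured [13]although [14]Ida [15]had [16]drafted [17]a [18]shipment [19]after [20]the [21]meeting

12

The displaced element is "which memo" (word 2).
It is linked across 2 clause boundaries (that → that).
It functions as the direct object of "insured", so the gap sits immediately after word 12 ("insured").
Base order: Maya had announced that Pablo admitted that every lawyer insured which memo although Ida had drafted a shipment after the meeting.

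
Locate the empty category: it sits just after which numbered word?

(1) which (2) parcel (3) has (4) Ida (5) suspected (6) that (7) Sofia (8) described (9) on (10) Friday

8

The displaced element is "which parcel" (word 2).
It is linked across 1 clause boundary (that).
It functions as the direct object of "described", so the gap sits immediately after word 8 ("described").
Base order: Ida has suspected that Sofia described which parcel on Friday.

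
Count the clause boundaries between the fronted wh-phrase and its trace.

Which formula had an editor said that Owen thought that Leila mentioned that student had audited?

3

"which formula" is extracted from the object of "audited".
Boundaries crossed, outermost first: [that], [that], [Ø] — 3 in total.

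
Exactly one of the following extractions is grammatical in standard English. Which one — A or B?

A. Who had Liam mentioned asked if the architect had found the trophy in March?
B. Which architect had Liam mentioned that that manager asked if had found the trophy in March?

In B, the wh-phrase is extracted from inside a wh-island (introduced by "if"), which blocks movement.
In A, the extraction path crosses only that-complement boundaries, which are transparent.
So A is grammatical.

A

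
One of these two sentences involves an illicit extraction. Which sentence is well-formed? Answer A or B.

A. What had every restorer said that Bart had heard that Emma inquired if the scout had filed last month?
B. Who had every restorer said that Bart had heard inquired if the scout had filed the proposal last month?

In A, the wh-phrase is extracted from inside a wh-island (introduced by "if"), which blocks movement.
In B, the extraction path crosses only that-complement boundaries, which are transparent.
So B is grammatical.

B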